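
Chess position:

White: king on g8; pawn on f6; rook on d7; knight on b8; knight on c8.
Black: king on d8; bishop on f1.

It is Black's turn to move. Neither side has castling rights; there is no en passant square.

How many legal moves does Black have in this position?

2

Black to move; king on d8.
In check: yes, from the white rook on d7.
Legal moves: Ke8, Kxc8.
Count: 2.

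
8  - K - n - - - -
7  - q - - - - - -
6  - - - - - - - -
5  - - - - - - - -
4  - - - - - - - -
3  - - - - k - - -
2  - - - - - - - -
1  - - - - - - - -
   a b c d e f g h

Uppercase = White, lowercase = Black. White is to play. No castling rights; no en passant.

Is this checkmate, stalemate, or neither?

White to move; white king on b8.
In check: yes, from the black queen on b7.
King squares — a7: attacked by Qb7; b7: attacked by Nd8; c7: attacked by Qb7; a8: attacked by Qb7; c8: attacked by Qb7.
Legal moves for White: none.
In check with no legal moves → checkmate.

checkmate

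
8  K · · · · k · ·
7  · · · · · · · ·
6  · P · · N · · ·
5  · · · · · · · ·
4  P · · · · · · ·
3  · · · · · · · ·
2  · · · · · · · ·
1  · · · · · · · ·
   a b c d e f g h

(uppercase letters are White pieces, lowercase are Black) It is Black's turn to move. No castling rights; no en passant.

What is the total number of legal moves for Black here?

4

Black to move; king on f8.
In check: yes, from the white knight on e6.
Legal moves: Kg8, Ke8, Kf7, Ke7.
Count: 4.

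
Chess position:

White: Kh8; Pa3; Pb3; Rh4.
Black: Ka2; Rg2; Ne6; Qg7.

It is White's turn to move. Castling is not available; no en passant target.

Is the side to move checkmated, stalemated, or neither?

White to move; white king on h8.
In check: yes, from the black queen on g7.
King squares — g7: attacked by Rg2; h7: attacked by Qg7; g8: attacked by Qg7.
Legal moves for White: none.
In check with no legal moves → checkmate.

checkmate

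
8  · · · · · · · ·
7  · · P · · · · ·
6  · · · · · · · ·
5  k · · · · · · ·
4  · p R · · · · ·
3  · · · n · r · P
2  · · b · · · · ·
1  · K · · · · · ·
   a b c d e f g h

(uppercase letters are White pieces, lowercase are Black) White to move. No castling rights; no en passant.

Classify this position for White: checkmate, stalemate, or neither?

White to move; white king on b1.
In check: yes, from the black bishop on c2.
Legal moves for White: Kxc2, Ka2, Ka1, Rxc2.
White is in check but has 4 legal moves → neither.

neither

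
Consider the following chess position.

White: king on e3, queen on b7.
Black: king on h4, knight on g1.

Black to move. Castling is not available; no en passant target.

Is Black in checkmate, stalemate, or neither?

Black to move; black king on h4.
In check: no.
Legal moves for Black: Kh5, Kg5, Kg4, Kh3, Kg3, Nh3, Nf3, Ne2.
Black has 8 legal moves and is not in check → neither.

neither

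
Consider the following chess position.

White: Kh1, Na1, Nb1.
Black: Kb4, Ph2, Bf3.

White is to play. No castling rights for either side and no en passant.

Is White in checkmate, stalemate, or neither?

White to move; white king on h1.
In check: yes, from the black bishop on f3.
King squares — g1: attacked by Ph2; g2: attacked by Bf3; h2: available.
Legal moves for White: Kxh2.
White is in check but has 1 legal move → neither.

neither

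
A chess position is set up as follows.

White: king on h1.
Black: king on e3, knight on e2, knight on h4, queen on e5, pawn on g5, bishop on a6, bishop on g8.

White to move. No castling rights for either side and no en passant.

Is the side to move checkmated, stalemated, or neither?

White to move; white king on h1.
In check: no.
King squares — g1: attacked by Ne2; g2: attacked by Nh4; h2: attacked by Qe5.
Legal moves for White: none.
Not in check and no legal moves → stalemate.

stalemate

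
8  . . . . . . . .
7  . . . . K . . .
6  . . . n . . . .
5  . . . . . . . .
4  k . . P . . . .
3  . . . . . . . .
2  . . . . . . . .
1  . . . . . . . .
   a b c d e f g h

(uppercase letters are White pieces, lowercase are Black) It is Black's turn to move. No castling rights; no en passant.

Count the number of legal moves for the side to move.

Black to move; king on a4.
In check: no.
Legal moves: Ne8, Nc8+, Nf7, Nb7, Nf5+, Nb5, Ne4, Nc4, Kb5, Ka5, Kb4, Kb3, Ka3.
Count: 13.

13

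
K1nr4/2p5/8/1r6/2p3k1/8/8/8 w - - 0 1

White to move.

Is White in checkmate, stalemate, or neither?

White to move; white king on a8.
In check: no.
King squares — a7: attacked by Nc8; b7: attacked by Rb5; b8: attacked by Rb5.
Legal moves for White: none.
Not in check and no legal moves → stalemate.

stalemate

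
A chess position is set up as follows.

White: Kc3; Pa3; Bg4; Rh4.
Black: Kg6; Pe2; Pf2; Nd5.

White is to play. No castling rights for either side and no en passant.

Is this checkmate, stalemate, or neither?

neither

White to move; white king on c3.
In check: yes, from the black knight on d5.
King squares — b2: available; c2: available; d2: available; b3: available; d3: available; b4: attacked by Nd5; c4: available; d4: available.
Legal moves for White: Kd4, Kc4, Kd3, Kb3, Kd2, Kc2, Kb2.
White is in check but has 7 legal moves → neither.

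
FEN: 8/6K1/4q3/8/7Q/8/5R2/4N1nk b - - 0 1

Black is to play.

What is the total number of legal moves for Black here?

2

Black to move; king on h1.
In check: yes, from the white queen on h4.
Legal moves: Qh3, Nh3.
Count: 2.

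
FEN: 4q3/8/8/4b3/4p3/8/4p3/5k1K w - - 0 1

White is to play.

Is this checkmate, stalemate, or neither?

White to move; white king on h1.
In check: no.
King squares — g1: attacked by Kf1; g2: attacked by Kf1; h2: attacked by Be5.
Legal moves for White: none.
Not in check and no legal moves → stalemate.

stalemate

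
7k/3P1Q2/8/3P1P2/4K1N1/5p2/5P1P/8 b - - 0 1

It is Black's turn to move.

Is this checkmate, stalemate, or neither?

stalemate

Black to move; black king on h8.
In check: no.
King squares — g7: attacked by Qf7; h7: attacked by Qf7; g8: attacked by Qf7.
Legal moves for Black: none.
Not in check and no legal moves → stalemate.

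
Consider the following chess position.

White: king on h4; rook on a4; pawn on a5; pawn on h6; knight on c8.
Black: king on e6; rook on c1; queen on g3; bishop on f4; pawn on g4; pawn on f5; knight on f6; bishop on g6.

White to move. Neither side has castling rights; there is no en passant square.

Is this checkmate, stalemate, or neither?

White to move; white king on h4.
In check: yes, from the black queen on g3.
King squares — g3: attacked by Bf4; h3: attacked by Qg3; g4: attacked by Qg3; g5: attacked by Bf4; h5: attacked by Nf6.
Legal moves for White: none.
In check with no legal moves → checkmate.

checkmate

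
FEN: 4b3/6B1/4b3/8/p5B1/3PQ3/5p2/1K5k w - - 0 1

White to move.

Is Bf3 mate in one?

After Bf3: black king on h1; in check: yes, from the white bishop on f3.
Black has 2 legal replies: Kh2, Kg1.
In check but a legal move exists → not checkmate.

no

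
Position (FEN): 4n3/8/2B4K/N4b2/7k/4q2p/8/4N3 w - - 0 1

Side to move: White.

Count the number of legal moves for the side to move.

0

White to move; king on h6.
In check: yes, from the black queen on e3.
Legal moves: none.
Count: 0.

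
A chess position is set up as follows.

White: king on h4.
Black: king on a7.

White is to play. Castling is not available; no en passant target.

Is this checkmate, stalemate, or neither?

neither

White to move; white king on h4.
In check: no.
Legal moves for White: Kh5, Kg5, Kg4, Kh3, Kg3.
White has 5 legal moves and is not in check → neither.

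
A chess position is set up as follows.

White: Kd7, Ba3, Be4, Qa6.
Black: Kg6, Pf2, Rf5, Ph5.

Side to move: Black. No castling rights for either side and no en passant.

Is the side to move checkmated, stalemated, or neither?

Black to move; black king on g6.
In check: yes, from the white queen on a6.
Legal moves for Black: Kh7, Kg7, Kf7, Kg5.
Black is in check but has 4 legal moves → neither.

neither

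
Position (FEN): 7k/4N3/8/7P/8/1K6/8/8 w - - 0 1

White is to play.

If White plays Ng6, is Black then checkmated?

After Ng6: black king on h8; in check: yes, from the white knight on g6.
Black has 3 legal replies: Kg8, Kh7, Kg7.
In check but a legal move exists → not checkmate.

no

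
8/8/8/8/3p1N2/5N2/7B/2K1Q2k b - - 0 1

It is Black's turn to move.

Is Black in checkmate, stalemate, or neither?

checkmate

Black to move; black king on h1.
In check: yes, from the white queen on e1.
King squares — g1: attacked by Qe1; g2: attacked by Nf4; h2: attacked by Nf3.
Legal moves for Black: none.
In check with no legal moves → checkmate.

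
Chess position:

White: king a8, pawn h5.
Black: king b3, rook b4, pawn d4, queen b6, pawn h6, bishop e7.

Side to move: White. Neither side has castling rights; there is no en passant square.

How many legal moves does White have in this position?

White to move; king on a8.
In check: no.
Legal moves: none.
Count: 0.

0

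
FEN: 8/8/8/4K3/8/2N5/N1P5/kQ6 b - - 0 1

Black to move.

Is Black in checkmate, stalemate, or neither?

Black to move; black king on a1.
In check: yes, from the white queen on b1.
King squares — b1: attacked by Nc3; a2: attacked by Qb1; b2: attacked by Qb1.
Legal moves for Black: none.
In check with no legal moves → checkmate.

checkmate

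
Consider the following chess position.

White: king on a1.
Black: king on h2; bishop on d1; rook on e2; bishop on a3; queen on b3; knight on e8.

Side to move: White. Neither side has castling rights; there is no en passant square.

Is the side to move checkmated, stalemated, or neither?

stalemate

White to move; white king on a1.
In check: no.
King squares — b1: attacked by Qb3; a2: attacked by Re2; b2: attacked by Re2.
Legal moves for White: none.
Not in check and no legal moves → stalemate.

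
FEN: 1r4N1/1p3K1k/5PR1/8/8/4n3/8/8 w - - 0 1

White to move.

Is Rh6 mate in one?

After Rh6: black king on h7; in check: yes, from the white rook on h6.
King squares — g6: attacked by Rh6; h6: attacked by Ng8; g7: attacked by Pf6; g8: attacked by Kf7; h8: attacked by Rh6.
Black has no legal moves → checkmate.

yes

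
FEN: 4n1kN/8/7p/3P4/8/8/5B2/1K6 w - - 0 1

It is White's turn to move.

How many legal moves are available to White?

White to move; king on b1.
In check: no.
Legal moves: Nf7, Ng6, Ba7, Bb6, Bc5, Bh4, Bd4, Bg3, Be3, Bg1, Be1, Kc2, Kb2, Ka2, Kc1, Ka1, d6.
Count: 17.

17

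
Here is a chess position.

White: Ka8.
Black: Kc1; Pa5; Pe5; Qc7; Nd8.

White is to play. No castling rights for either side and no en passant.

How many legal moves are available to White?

White to move; king on a8.
In check: no.
Legal moves: none.
Count: 0.

0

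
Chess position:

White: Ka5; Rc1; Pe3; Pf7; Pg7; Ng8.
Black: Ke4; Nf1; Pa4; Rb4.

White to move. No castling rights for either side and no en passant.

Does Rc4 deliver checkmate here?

no

After Rc4: black king on e4; in check: yes, from the white rook on c4.
Black has 7 legal replies: Kf5, Ke5, Kd5, Kf3, Kxe3, Kd3, Rxc4.
In check but a legal move exists → not checkmate.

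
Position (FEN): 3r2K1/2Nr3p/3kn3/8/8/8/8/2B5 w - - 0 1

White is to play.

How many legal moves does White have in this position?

White to move; king on g8.
In check: yes, from the black rook on d8.
Legal moves: Ne8+.
Count: 1.

1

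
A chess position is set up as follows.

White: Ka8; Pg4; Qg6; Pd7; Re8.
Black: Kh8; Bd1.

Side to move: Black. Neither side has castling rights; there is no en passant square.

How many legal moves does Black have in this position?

Black to move; king on h8.
In check: yes, from the white rook on e8.
Legal moves: none.
Count: 0.

0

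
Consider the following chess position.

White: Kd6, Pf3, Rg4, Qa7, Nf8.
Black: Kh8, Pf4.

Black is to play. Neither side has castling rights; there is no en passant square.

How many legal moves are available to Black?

0

Black to move; king on h8.
In check: no.
Legal moves: none.
Count: 0.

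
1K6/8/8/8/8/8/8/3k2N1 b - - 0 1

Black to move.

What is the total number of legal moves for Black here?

4

Black to move; king on d1.
In check: no.
Legal moves: Kd2, Kc2, Ke1, Kc1.
Count: 4.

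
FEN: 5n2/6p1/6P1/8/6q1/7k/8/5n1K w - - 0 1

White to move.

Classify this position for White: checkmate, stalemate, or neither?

stalemate

White to move; white king on h1.
In check: no.
King squares — g1: attacked by Qg4; g2: attacked by Kh3; h2: attacked by Nf1.
Legal moves for White: none.
Not in check and no legal moves → stalemate.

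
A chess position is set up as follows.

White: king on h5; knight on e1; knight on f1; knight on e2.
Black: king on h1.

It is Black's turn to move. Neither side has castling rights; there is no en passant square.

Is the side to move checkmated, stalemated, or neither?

Black to move; black king on h1.
In check: no.
King squares — g1: attacked by Ne2; g2: attacked by Ne1; h2: attacked by Nf1.
Legal moves for Black: none.
Not in check and no legal moves → stalemate.

stalemate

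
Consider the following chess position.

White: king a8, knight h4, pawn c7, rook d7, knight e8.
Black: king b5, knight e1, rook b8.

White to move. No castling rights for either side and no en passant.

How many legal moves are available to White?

White to move; king on a8.
In check: yes, from the black rook on b8.
Legal moves: Kxb8, Ka7, cxb8=Q+, cxb8=R+, cxb8=B, cxb8=N.
Count: 6.

6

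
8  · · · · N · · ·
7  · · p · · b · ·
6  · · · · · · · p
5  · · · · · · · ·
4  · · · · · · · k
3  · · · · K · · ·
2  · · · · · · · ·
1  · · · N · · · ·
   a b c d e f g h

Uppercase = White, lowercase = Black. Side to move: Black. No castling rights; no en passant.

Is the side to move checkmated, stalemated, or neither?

Black to move; black king on h4.
In check: no.
Legal moves for Black: Bg8, Bxe8, Bg6, Be6, Bh5, Bd5, Bc4, Bb3, Ba2, Kh5, Kg5, Kg4, Kh3, Kg3, c6, h5, c5.
Black has 17 legal moves and is not in check → neither.

neither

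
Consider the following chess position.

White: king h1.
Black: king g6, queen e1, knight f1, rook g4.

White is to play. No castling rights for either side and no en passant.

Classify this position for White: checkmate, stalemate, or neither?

White to move; white king on h1.
In check: no.
King squares — g1: attacked by Rg4; g2: attacked by Rg4; h2: attacked by Nf1.
Legal moves for White: none.
Not in check and no legal moves → stalemate.

stalemate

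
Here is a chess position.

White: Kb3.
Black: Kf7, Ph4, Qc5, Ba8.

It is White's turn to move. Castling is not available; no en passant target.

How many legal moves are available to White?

White to move; king on b3.
In check: no.
Legal moves: Ka4, Kb2, Ka2.
Count: 3.

3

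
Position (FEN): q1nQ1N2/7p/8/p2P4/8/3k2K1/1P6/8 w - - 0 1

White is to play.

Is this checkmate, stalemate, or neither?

neither

White to move; white king on g3.
In check: no.
Legal moves for White include: Nxh7, Nd7, Ng6, Ne6, Qe8, Qxc8, Qe7, Qd7, Qc7, Qf6, Qd6, Qb6, Qg5, Qxa5, Qh4, Kh4, Kg4, Kf4, ... (list truncated; more exist).
White has legal moves and is not in check → neither.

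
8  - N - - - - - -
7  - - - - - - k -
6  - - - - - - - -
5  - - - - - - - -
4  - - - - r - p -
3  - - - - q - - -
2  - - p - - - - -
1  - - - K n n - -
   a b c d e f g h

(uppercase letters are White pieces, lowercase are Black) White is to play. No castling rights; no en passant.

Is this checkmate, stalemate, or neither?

checkmate

White to move; white king on d1.
In check: yes, from the black pawn on c2.
King squares — c1: attacked by Qe3; e1: attacked by Qe3; c2: attacked by Ne1; d2: attacked by Nf1; e2: attacked by Qe3.
Legal moves for White: none.
In check with no legal moves → checkmate.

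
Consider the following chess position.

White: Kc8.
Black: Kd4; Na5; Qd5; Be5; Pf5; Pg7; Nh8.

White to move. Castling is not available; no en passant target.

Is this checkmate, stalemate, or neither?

White to move; white king on c8.
In check: no.
King squares — b7: attacked by Na5; c7: attacked by Be5; d7: attacked by Qd5; b8: attacked by Be5; d8: attacked by Qd5.
Legal moves for White: none.
Not in check and no legal moves → stalemate.

stalemate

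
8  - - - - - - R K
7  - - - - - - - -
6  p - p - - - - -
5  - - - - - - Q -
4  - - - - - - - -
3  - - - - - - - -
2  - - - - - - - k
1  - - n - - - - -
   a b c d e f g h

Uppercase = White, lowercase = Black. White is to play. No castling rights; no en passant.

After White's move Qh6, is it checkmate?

yes

After Qh6: black king on h2; in check: yes, from the white queen on h6.
King squares — g1: attacked by Rg8; h1: attacked by Qh6; g2: attacked by Rg8; g3: attacked by Rg8; h3: attacked by Qh6.
Black has no legal moves → checkmate.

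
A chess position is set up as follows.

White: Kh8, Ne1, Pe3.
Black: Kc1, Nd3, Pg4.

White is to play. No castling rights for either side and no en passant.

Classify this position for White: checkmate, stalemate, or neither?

neither

White to move; white king on h8.
In check: no.
Legal moves for White: Kg8, Kh7, Kg7, Nf3, Nxd3+, Ng2, Nc2, e4.
White has 8 legal moves and is not in check → neither.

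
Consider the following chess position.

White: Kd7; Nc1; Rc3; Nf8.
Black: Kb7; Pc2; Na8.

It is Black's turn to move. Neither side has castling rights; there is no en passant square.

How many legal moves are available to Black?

6

Black to move; king on b7.
In check: no.
Legal moves: Nc7, Nb6+, Kb8, Ka7, Kb6, Ka6.
Count: 6.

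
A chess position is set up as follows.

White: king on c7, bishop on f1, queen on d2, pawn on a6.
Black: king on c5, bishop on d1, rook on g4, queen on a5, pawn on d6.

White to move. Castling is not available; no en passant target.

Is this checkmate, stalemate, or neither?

White to move; white king on c7.
In check: yes, from the black queen on a5.
Legal moves for White: Kc8, Kb8, Kd7, Kb7, Qxa5+.
White is in check but has 5 legal moves → neither.

neither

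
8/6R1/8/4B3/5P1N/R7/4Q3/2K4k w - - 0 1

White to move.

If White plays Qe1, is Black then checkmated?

After Qe1: black king on h1; in check: yes, from the white queen on e1.
Black has 1 legal reply: Kh2.
In check but a legal move exists → not checkmate.

no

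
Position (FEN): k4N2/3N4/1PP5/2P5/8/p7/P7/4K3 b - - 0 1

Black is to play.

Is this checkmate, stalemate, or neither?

stalemate

Black to move; black king on a8.
In check: no.
King squares — a7: attacked by Pb6; b7: attacked by Pc6; b8: attacked by Nd7.
Legal moves for Black: none.
Not in check and no legal moves → stalemate.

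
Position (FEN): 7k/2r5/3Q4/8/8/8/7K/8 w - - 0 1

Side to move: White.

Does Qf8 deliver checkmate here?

no

After Qf8: black king on h8; in check: yes, from the white queen on f8.
Black has 1 legal reply: Kh7.
In check but a legal move exists → not checkmate.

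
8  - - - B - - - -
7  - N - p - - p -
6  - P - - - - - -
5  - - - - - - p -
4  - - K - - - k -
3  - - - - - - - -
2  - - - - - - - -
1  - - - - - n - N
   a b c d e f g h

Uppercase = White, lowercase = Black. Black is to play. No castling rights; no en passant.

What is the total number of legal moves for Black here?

Black to move; king on g4.
In check: no.
Legal moves: Kh5, Kf5, Kh4, Kf4, Kh3, Kf3, Ng3, Ne3+, Nh2, Nd2+, g6, d6, d5+.
Count: 13.

13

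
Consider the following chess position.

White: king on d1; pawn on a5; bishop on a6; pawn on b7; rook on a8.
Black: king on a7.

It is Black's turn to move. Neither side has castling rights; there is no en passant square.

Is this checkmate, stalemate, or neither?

Black to move; black king on a7.
In check: yes, from the white rook on a8.
King squares — a6: attacked by Ra8; b6: attacked by Pa5; b7: attacked by Ba6; a8: attacked by Pb7; b8: attacked by Ra8.
Legal moves for Black: none.
In check with no legal moves → checkmate.

checkmate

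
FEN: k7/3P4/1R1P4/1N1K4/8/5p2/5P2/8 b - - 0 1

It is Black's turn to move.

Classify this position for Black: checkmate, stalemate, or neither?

Black to move; black king on a8.
In check: no.
King squares — a7: attacked by Nb5; b7: attacked by Rb6; b8: attacked by Rb6.
Legal moves for Black: none.
Not in check and no legal moves → stalemate.

stalemate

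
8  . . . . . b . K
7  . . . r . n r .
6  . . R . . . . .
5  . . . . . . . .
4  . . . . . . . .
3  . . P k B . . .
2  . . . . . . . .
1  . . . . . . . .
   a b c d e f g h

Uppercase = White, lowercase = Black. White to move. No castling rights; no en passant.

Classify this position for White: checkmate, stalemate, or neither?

checkmate

White to move; white king on h8.
In check: yes, from the black knight on f7.
King squares — g7: attacked by Bf8; h7: attacked by Rg7; g8: attacked by Rg7.
Legal moves for White: none.
In check with no legal moves → checkmate.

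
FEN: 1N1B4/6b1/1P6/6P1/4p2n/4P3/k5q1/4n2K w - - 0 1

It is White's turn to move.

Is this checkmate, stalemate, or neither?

checkmate

White to move; white king on h1.
In check: yes, from the black queen on g2.
King squares — g1: attacked by Qg2; g2: attacked by Ne1; h2: attacked by Qg2.
Legal moves for White: none.
In check with no legal moves → checkmate.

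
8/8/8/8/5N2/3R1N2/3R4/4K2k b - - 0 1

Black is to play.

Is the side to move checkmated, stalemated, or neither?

stalemate

Black to move; black king on h1.
In check: no.
King squares — g1: attacked by Nf3; g2: attacked by Rd2; h2: attacked by Rd2.
Legal moves for Black: none.
Not in check and no legal moves → stalemate.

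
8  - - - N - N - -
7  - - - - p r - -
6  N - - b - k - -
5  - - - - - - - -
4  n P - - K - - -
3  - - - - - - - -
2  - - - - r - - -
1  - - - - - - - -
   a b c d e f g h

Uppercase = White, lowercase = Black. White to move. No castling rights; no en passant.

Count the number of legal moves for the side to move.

White to move; king on e4.
In check: yes, from the black rook on e2.
Legal moves: Kd5, Kd4, Kf3, Kd3.
Count: 4.

4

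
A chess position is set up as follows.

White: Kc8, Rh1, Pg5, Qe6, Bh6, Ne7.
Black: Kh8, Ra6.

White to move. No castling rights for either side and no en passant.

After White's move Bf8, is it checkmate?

After Bf8: black king on h8; in check: yes, from the white rook on h1.
King squares — g7: attacked by Bf8; h7: attacked by Rh1; g8: attacked by Qe6.
Black has no legal moves → checkmate.

yes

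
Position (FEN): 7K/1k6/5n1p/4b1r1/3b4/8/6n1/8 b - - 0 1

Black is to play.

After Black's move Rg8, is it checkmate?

After Rg8: white king on h8; in check: yes, from the black rook on g8.
King squares — g7: attacked by Rg8; h7: attacked by Nf6; g8: attacked by Nf6.
White has no legal moves → checkmate.

yes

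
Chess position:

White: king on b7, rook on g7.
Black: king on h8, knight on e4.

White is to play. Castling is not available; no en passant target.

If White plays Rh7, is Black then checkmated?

no

After Rh7: black king on h8; in check: yes, from the white rook on h7.
Black has 2 legal replies: Kg8, Kxh7.
In check but a legal move exists → not checkmate.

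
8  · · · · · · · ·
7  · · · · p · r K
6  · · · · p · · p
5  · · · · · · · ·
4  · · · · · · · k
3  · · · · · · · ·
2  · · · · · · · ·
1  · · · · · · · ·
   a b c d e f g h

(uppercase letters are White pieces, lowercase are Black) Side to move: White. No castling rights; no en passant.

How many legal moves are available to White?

3

White to move; king on h7.
In check: yes, from the black rook on g7.
Legal moves: Kh8, Kxg7, Kxh6.
Count: 3.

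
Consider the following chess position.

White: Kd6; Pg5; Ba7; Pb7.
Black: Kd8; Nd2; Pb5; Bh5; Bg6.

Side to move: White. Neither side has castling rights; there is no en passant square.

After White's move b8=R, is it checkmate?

After b8=R: black king on d8; in check: yes, from the white rook on b8.
King squares — c7: attacked by Kd6; d7: attacked by Kd6; e7: attacked by Kd6; c8: attacked by Rb8; e8: attacked by Rb8.
Black has no legal moves → checkmate.

yes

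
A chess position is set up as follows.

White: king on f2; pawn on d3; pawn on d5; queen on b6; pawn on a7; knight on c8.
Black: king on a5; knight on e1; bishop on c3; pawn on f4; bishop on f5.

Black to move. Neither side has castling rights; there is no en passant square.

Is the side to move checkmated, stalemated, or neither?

Black to move; black king on a5.
In check: yes, from the white queen on b6.
Legal moves for Black: Ka4.
Black is in check but has 1 legal move → neither.

neither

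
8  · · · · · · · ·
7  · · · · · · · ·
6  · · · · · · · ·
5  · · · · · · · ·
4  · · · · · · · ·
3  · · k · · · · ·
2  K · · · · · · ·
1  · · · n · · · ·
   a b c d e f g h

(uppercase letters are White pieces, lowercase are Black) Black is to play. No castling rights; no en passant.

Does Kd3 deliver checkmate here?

no

After Kd3: white king on a2; in check: no.
White is not in check, so this cannot be checkmate.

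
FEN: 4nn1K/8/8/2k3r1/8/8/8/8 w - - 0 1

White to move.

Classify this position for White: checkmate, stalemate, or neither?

White to move; white king on h8.
In check: no.
King squares — g7: attacked by Rg5; h7: attacked by Nf8; g8: attacked by Rg5.
Legal moves for White: none.
Not in check and no legal moves → stalemate.

stalemate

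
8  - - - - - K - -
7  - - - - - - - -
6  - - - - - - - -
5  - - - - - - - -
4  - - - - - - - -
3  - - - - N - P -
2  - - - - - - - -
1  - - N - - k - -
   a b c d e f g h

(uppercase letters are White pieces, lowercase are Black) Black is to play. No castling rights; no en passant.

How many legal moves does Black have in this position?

Black to move; king on f1.
In check: yes, from the white knight on e3.
Legal moves: Kf2, Kg1, Ke1.
Count: 3.

3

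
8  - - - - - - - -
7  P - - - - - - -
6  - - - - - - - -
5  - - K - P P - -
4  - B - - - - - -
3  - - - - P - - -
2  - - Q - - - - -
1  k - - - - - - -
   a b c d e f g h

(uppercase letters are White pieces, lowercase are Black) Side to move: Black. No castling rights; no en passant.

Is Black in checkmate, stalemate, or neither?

Black to move; black king on a1.
In check: no.
King squares — b1: attacked by Qc2; a2: attacked by Qc2; b2: attacked by Qc2.
Legal moves for Black: none.
Not in check and no legal moves → stalemate.

stalemate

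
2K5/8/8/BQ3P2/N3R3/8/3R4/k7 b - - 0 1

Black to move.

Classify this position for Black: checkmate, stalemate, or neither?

Black to move; black king on a1.
In check: no.
King squares — b1: attacked by Qb5; a2: attacked by Rd2; b2: attacked by Rd2.
Legal moves for Black: none.
Not in check and no legal moves → stalemate.

stalemate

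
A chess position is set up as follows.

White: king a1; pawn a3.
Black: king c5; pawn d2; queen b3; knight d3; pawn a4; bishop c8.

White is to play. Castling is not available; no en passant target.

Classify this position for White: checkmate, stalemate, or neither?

White to move; white king on a1.
In check: no.
King squares — b1: attacked by Qb3; a2: attacked by Qb3; b2: attacked by Qb3.
Legal moves for White: none.
Not in check and no legal moves → stalemate.

stalemate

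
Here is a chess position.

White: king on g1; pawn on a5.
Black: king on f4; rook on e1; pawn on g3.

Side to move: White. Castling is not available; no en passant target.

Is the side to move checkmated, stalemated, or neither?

White to move; white king on g1.
In check: yes, from the black rook on e1.
Legal moves for White: Kg2.
White is in check but has 1 legal move → neither.

neither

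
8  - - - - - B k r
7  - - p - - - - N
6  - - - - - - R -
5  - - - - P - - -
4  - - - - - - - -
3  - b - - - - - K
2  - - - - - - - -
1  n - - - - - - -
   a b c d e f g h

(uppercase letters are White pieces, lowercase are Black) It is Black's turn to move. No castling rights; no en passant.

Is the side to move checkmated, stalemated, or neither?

Black to move; black king on g8.
In check: yes, from the white rook on g6.
Legal moves for Black: Kxh7, Kf7.
Black is in check but has 2 legal moves → neither.

neither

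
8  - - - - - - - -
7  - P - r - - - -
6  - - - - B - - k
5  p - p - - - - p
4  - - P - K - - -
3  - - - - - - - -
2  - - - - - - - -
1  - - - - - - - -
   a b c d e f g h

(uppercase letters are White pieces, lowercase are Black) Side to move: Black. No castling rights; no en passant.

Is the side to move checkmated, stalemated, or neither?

neither

Black to move; black king on h6.
In check: no.
Legal moves for Black include: Rd8, Rh7, Rg7, Rf7, Re7, Rc7, Rxb7, Rd6, Rd5, Rd4+, Rd3, Rd2, Rd1, Kh7, Kg7, Kg6, Kg5, h4, ... (list truncated; more exist).
Black has legal moves and is not in check → neither.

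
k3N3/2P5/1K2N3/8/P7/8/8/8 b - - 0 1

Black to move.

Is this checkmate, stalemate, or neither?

stalemate

Black to move; black king on a8.
In check: no.
King squares — a7: attacked by Kb6; b7: attacked by Kb6; b8: attacked by Pc7.
Legal moves for Black: none.
Not in check and no legal moves → stalemate.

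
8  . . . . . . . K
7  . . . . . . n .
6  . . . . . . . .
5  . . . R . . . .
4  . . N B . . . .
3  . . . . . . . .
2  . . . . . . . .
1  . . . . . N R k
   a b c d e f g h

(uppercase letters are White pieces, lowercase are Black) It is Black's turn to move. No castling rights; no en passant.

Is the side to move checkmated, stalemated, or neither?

Black to move; black king on h1.
In check: yes, from the white rook on g1.
King squares — g1: attacked by Bd4; g2: attacked by Rg1; h2: attacked by Nf1.
Legal moves for Black: none.
In check with no legal moves → checkmate.

checkmate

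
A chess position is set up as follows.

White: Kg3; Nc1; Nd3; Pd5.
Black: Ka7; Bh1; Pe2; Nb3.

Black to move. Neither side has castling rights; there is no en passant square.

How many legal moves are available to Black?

Black to move; king on a7.
In check: no.
Legal moves: Kb8, Ka8, Kb7, Kb6, Ka6, Nc5, Na5, Nd4, Nd2, Nxc1, Na1, Bxd5, Be4, Bf3, Bg2, e1=Q+, e1=R, e1=B+, e1=N.
Count: 19.

19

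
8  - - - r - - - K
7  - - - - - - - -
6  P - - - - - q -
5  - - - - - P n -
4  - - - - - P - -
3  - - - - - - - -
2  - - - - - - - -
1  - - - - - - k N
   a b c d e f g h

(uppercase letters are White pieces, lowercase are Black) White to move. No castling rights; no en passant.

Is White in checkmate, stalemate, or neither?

checkmate

White to move; white king on h8.
In check: yes, from the black rook on d8.
King squares — g7: attacked by Qg6; h7: attacked by Ng5; g8: attacked by Qg6.
Legal moves for White: none.
In check with no legal moves → checkmate.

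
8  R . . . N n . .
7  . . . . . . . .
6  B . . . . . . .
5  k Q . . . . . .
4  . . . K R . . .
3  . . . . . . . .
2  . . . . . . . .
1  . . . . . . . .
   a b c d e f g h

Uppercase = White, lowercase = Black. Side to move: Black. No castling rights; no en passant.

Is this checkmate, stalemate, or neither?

checkmate

Black to move; black king on a5.
In check: yes, from the white queen on b5.
King squares — a4: attacked by Qb5; b4: attacked by Qb5; b5: attacked by Ba6; a6: attacked by Qb5; b6: attacked by Qb5.
Legal moves for Black: none.
In check with no legal moves → checkmate.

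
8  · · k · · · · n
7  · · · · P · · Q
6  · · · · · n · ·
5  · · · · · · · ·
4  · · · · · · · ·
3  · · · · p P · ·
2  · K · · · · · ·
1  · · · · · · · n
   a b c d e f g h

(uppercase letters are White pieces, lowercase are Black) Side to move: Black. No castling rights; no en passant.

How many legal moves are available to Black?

Black to move; king on c8.
In check: no.
Legal moves: Nf7, Ng6, Kb8, Kd7, Kc7, Kb7, Ng8, Ne8, Nxh7, Nd7, Nh5, Nd5, Ng4, Ne4, Ng3, Nf2, e2.
Count: 17.

17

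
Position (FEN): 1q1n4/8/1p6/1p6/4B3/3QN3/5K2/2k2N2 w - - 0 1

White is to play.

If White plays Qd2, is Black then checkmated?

After Qd2: black king on c1; in check: yes, from the white queen on d2.
King squares — b1: attacked by Be4; d1: attacked by Qd2; b2: attacked by Qd2; c2: attacked by Qd2; d2: attacked by Nf1.
Black has no legal moves → checkmate.

yes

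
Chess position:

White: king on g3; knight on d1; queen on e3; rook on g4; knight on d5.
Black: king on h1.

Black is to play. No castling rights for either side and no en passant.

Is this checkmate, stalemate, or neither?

Black to move; black king on h1.
In check: no.
King squares — g1: attacked by Qe3; g2: attacked by Kg3; h2: attacked by Kg3.
Legal moves for Black: none.
Not in check and no legal moves → stalemate.

stalemate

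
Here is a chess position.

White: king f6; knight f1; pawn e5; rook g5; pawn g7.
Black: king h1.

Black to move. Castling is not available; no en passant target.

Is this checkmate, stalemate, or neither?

Black to move; black king on h1.
In check: no.
King squares — g1: attacked by Rg5; g2: attacked by Rg5; h2: attacked by Nf1.
Legal moves for Black: none.
Not in check and no legal moves → stalemate.

stalemate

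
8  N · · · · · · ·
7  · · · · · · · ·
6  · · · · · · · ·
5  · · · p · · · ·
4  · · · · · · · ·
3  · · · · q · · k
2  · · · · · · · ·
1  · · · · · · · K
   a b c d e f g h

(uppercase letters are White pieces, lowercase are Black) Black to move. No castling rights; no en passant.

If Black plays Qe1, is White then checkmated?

After Qe1: white king on h1; in check: yes, from the black queen on e1.
King squares — g1: attacked by Qe1; g2: attacked by Kh3; h2: attacked by Kh3.
White has no legal moves → checkmate.

yes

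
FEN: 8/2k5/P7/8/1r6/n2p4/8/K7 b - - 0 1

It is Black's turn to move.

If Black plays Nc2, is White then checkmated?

no

After Nc2: white king on a1; in check: yes, from the black knight on c2.
White has 1 legal reply: Ka2.
In check but a legal move exists → not checkmate.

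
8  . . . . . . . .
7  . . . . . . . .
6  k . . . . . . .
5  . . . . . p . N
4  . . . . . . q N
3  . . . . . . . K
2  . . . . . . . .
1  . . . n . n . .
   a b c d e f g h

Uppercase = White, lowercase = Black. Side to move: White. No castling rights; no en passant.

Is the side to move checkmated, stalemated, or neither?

White to move; white king on h3.
In check: yes, from the black queen on g4.
King squares — g2: attacked by Qg4; h2: attacked by Nf1; g3: attacked by Nf1; g4: attacked by Pf5; h4: own knight.
Legal moves for White: none.
In check with no legal moves → checkmate.

checkmate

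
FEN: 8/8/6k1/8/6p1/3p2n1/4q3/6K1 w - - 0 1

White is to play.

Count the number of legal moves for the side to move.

0

White to move; king on g1.
In check: no.
Legal moves: none.
Count: 0.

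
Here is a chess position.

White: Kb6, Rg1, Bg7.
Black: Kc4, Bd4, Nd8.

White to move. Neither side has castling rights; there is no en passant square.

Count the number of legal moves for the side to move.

White to move; king on b6.
In check: yes, from the black bishop on d4.
Legal moves: Kc7, Ka6, Ka5, Bxd4.
Count: 4.

4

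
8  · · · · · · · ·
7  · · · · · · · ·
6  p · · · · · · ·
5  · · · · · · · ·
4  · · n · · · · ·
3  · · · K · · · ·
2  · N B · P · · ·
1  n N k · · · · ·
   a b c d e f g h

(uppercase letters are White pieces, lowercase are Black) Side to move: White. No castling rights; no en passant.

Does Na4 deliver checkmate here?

no

After Na4: black king on c1; in check: no.
Black is not in check, so this cannot be checkmate.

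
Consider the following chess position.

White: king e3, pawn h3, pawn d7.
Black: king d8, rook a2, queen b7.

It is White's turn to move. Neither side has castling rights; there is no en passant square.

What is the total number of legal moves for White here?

4

White to move; king on e3.
In check: no.
Legal moves: Kf4, Kd4, Kd3, h4.
Count: 4.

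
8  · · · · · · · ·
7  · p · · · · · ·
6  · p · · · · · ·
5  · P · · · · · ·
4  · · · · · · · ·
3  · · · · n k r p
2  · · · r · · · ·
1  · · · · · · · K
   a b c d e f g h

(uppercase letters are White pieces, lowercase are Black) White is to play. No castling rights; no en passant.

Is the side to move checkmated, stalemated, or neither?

stalemate

White to move; white king on h1.
In check: no.
King squares — g1: attacked by Rg3; g2: attacked by Rd2; h2: attacked by Rd2.
Legal moves for White: none.
Not in check and no legal moves → stalemate.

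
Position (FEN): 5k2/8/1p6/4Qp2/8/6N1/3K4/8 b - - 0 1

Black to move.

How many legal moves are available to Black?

4

Black to move; king on f8.
In check: no.
Legal moves: Kg8, Kf7, b5, f4.
Count: 4.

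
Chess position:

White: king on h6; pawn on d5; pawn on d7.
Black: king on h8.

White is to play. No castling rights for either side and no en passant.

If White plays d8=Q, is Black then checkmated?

yes

After d8=Q: black king on h8; in check: yes, from the white queen on d8.
King squares — g7: attacked by Kh6; h7: attacked by Kh6; g8: attacked by Qd8.
Black has no legal moves → checkmate.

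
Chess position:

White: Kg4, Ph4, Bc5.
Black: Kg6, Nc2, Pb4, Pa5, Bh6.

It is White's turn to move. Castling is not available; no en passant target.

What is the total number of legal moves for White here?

14

White to move; king on g4.
In check: no.
Legal moves: Bf8, Be7, Ba7, Bd6, Bb6, Bd4, Bxb4, Be3, Bf2, Bg1, Kh3, Kg3, Kf3, h5+.
Count: 14.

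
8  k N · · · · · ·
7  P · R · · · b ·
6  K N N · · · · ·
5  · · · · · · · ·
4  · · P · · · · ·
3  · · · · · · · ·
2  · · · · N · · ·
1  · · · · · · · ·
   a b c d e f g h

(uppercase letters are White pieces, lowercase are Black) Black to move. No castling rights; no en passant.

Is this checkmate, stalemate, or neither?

checkmate

Black to move; black king on a8.
In check: yes, from the white knight on b6.
King squares — a7: attacked by Ka6; b7: attacked by Ka6; b8: attacked by Nc6.
Legal moves for Black: none.
In check with no legal moves → checkmate.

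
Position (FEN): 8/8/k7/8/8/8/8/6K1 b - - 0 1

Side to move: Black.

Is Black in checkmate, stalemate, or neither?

neither

Black to move; black king on a6.
In check: no.
Legal moves for Black: Kb7, Ka7, Kb6, Kb5, Ka5.
Black has 5 legal moves and is not in check → neither.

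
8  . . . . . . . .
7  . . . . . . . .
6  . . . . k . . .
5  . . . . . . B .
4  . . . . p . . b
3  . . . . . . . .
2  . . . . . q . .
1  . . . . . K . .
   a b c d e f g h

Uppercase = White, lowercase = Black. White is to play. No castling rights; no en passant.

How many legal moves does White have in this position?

White to move; king on f1.
In check: yes, from the black queen on f2.
Legal moves: none.
Count: 0.

0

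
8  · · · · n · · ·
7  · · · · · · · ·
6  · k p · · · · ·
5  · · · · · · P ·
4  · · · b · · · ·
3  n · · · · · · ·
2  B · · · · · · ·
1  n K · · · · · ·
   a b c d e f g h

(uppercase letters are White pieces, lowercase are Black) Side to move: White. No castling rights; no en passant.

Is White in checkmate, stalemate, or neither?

neither

White to move; white king on b1.
In check: yes, from the black knight on a3.
King squares — a1: attacked by Bd4; c1: available; a2: own bishop; b2: attacked by Bd4; c2: attacked by Na1.
Legal moves for White: Kc1.
White is in check but has 1 legal move → neither.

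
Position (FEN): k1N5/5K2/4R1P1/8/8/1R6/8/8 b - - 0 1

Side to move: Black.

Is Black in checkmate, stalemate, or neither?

stalemate

Black to move; black king on a8.
In check: no.
King squares — a7: attacked by Nc8; b7: attacked by Rb3; b8: attacked by Rb3.
Legal moves for Black: none.
Not in check and no legal moves → stalemate.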